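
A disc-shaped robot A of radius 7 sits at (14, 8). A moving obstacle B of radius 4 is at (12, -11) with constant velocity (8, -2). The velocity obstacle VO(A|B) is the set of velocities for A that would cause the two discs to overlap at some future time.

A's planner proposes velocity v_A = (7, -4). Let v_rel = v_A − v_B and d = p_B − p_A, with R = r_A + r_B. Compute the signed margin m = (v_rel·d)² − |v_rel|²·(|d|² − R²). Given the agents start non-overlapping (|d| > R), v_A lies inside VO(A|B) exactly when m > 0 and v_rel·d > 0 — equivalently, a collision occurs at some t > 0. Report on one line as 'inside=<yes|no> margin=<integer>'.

d = (-2, -19),  |d|² = 365;  R = 7+4 = 11,  c = 365−11² = 244
v_rel = (-1, -2),  |v_rel|² = 5;  v_rel·d = (-1)·(-2) + (-2)·(-19) = 40
5·t² − 80·t + 244 = 0  ⇒  m = 40² − 5·244 = 380
m = 380 > 0,  v_rel·d = 40 > 0  ⇒  inside

inside=yes margin=380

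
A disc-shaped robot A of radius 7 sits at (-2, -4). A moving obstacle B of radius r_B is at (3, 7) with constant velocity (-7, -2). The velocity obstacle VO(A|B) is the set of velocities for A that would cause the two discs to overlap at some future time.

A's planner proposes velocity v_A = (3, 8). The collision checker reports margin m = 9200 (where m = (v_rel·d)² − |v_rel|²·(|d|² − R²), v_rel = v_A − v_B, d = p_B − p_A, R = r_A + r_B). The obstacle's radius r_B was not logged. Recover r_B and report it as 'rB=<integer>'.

m = 9200
d = (5, 11);  v_rel = (10, 10),  |v_rel|² = 200
v_rel×d = (10)·(11) − (10)·(5) = 60
since m = R²·200 − 60²:  R² = (3600 + 9200) / 200 = 64
R = √64 = 8  ⇒  r_B = 8 − 7 = 1

rB=1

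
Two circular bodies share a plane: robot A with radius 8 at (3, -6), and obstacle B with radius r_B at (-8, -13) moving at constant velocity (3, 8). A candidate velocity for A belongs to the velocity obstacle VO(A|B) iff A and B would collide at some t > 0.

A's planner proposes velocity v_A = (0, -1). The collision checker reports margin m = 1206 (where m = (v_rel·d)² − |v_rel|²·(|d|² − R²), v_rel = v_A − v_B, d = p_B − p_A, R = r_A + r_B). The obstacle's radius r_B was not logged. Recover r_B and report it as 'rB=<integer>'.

m = 1206
d = (-11, -7);  v_rel = (-3, -9),  |v_rel|² = 90
v_rel×d = (-3)·(-7) − (-9)·(-11) = -78
since m = R²·90 − (-78)²:  R² = (6084 + 1206) / 90 = 81
R = √81 = 9  ⇒  r_B = 9 − 8 = 1

rB=1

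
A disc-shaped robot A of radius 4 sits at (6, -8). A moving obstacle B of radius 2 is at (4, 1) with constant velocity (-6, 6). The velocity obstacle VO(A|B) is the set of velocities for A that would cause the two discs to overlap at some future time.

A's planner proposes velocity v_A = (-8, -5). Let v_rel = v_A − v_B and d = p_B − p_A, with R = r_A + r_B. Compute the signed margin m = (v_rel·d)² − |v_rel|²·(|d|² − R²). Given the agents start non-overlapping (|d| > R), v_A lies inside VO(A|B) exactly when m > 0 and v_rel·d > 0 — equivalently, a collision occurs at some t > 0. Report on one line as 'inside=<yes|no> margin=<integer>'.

d = (-2, 9),  |d|² = 85;  R = 4+2 = 6,  c = 85−6² = 49
v_rel = (-2, -11),  |v_rel|² = 125;  v_rel·d = (-2)·(-2) + (-11)·(9) = -95
125·t² + 190·t + 49 = 0  ⇒  m = (-95)² − 125·49 = 2900
m = 2900 > 0,  v_rel·d = -95 < 0  ⇒  outside

inside=no margin=2900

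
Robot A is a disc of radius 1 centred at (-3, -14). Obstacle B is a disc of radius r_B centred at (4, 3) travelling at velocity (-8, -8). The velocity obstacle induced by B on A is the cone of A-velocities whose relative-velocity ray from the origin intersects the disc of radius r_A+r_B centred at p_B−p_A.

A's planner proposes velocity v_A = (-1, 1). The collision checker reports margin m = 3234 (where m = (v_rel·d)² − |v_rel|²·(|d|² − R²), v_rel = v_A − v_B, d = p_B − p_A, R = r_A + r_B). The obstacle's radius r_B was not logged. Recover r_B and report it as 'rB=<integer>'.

m = 3234
d = (7, 17);  v_rel = (7, 9),  |v_rel|² = 130
v_rel×d = (7)·(17) − (9)·(7) = 56
since m = R²·130 − 56²:  R² = (3136 + 3234) / 130 = 49
R = √49 = 7  ⇒  r_B = 7 − 1 = 6

rB=6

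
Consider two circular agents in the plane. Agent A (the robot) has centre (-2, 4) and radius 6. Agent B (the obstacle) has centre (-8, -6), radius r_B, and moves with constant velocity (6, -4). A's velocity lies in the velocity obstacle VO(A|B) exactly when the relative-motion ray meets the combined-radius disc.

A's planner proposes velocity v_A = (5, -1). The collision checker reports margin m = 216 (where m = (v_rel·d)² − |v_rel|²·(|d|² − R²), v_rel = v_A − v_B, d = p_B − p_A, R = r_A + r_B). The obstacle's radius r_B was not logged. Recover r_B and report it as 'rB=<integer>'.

m = 216
d = (-6, -10);  v_rel = (-1, 3),  |v_rel|² = 10
v_rel×d = (-1)·(-10) − (3)·(-6) = 28
since m = R²·10 − 28²:  R² = (784 + 216) / 10 = 100
R = √100 = 10  ⇒  r_B = 10 − 6 = 4

rB=4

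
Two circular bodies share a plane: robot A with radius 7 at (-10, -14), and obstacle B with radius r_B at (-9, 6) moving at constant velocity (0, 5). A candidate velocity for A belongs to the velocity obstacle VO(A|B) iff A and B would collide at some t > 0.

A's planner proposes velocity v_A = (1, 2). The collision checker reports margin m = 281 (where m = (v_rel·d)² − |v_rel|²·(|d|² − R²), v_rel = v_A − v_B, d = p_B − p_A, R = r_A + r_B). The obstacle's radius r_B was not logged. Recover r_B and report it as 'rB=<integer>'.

m = 281
d = (1, 20);  v_rel = (1, -3),  |v_rel|² = 10
v_rel×d = (1)·(20) − (-3)·(1) = 23
since m = R²·10 − 23²:  R² = (529 + 281) / 10 = 81
R = √81 = 9  ⇒  r_B = 9 − 7 = 2

rB=2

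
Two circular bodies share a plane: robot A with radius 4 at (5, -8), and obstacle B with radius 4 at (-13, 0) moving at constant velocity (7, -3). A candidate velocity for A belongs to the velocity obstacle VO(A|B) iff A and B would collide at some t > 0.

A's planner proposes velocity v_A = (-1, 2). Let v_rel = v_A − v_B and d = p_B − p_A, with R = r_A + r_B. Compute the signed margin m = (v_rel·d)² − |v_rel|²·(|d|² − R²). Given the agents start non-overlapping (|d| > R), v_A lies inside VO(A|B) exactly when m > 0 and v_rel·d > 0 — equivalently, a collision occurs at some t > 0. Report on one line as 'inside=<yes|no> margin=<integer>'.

d = (-18, 8),  |d|² = 388;  R = 4+4 = 8,  c = 388−8² = 324
v_rel = (-8, 5),  |v_rel|² = 89;  v_rel·d = (-8)·(-18) + (5)·(8) = 184
89·t² − 368·t + 324 = 0  ⇒  m = 184² − 89·324 = 5020
m = 5020 > 0,  v_rel·d = 184 > 0  ⇒  inside

inside=yes margin=5020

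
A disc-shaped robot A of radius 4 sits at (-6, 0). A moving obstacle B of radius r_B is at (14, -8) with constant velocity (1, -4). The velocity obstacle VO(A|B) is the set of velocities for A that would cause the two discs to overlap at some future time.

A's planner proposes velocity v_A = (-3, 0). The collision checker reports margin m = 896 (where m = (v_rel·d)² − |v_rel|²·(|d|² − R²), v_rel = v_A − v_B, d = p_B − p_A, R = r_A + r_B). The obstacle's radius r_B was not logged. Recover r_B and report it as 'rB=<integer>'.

m = 896
d = (20, -8);  v_rel = (-4, 4),  |v_rel|² = 32
v_rel×d = (-4)·(-8) − (4)·(20) = -48
since m = R²·32 − (-48)²:  R² = (2304 + 896) / 32 = 100
R = √100 = 10  ⇒  r_B = 10 − 4 = 6

rB=6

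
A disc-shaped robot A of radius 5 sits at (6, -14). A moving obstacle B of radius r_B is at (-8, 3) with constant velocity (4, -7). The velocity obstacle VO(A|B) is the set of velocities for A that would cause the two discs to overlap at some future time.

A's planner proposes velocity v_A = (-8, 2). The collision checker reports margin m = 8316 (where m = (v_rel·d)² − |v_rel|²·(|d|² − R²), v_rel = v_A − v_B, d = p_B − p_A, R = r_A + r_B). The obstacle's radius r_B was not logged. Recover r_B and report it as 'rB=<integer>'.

m = 8316
d = (-14, 17);  v_rel = (-12, 9),  |v_rel|² = 225
v_rel×d = (-12)·(17) − (9)·(-14) = -78
since m = R²·225 − (-78)²:  R² = (6084 + 8316) / 225 = 64
R = √64 = 8  ⇒  r_B = 8 − 5 = 3

rB=3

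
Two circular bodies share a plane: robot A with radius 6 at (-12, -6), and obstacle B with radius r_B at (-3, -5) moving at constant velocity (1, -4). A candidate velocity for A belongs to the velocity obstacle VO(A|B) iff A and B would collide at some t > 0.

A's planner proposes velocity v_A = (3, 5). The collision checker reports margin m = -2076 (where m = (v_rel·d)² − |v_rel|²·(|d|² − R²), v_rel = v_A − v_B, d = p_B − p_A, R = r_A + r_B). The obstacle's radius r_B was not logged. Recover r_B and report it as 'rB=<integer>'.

m = -2076
d = (9, 1);  v_rel = (2, 9),  |v_rel|² = 85
v_rel×d = (2)·(1) − (9)·(9) = -79
since m = R²·85 − (-79)²:  R² = (6241 + -2076) / 85 = 49
R = √49 = 7  ⇒  r_B = 7 − 6 = 1

rB=1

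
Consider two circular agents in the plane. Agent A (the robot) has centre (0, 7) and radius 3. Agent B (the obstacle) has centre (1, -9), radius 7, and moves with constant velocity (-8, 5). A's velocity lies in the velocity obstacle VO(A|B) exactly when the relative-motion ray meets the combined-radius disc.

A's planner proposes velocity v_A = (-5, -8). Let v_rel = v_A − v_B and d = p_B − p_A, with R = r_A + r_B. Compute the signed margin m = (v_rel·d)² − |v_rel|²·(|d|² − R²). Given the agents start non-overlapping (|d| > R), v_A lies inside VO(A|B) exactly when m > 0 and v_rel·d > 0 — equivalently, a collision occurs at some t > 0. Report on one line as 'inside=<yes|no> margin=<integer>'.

d = (1, -16),  |d|² = 257;  R = 3+7 = 10,  c = 257−10² = 157
v_rel = (3, -13),  |v_rel|² = 178;  v_rel·d = (3)·(1) + (-13)·(-16) = 211
178·t² − 422·t + 157 = 0  ⇒  m = 211² − 178·157 = 16575
m = 16575 > 0,  v_rel·d = 211 > 0  ⇒  inside

inside=yes margin=16575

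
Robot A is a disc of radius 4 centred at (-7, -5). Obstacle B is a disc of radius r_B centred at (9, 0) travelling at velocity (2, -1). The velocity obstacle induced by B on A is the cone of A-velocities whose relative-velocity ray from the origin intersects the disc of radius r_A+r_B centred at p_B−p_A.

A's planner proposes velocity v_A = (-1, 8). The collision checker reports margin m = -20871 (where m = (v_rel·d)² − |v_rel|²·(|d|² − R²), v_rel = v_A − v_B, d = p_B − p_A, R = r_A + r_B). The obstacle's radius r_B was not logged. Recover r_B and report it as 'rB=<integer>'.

m = -20871
d = (16, 5);  v_rel = (-3, 9),  |v_rel|² = 90
v_rel×d = (-3)·(5) − (9)·(16) = -159
since m = R²·90 − (-159)²:  R² = (25281 + -20871) / 90 = 49
R = √49 = 7  ⇒  r_B = 7 − 4 = 3

rB=3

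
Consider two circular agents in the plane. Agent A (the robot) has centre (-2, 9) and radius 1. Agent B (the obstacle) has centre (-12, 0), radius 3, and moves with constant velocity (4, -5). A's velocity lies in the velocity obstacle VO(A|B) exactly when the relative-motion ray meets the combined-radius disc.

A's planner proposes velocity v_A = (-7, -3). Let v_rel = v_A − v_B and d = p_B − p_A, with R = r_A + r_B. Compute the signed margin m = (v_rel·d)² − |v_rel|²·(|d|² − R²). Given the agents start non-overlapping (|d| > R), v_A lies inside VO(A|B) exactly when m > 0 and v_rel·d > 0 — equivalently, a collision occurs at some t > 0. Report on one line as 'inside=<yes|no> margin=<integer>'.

d = (-10, -9),  |d|² = 181;  R = 1+3 = 4,  c = 181−4² = 165
v_rel = (-11, 2),  |v_rel|² = 125;  v_rel·d = (-11)·(-10) + (2)·(-9) = 92
125·t² − 184·t + 165 = 0  ⇒  m = 92² − 125·165 = -12161
m = -12161 < 0,  v_rel·d = 92 > 0  ⇒  outside

inside=no margin=-12161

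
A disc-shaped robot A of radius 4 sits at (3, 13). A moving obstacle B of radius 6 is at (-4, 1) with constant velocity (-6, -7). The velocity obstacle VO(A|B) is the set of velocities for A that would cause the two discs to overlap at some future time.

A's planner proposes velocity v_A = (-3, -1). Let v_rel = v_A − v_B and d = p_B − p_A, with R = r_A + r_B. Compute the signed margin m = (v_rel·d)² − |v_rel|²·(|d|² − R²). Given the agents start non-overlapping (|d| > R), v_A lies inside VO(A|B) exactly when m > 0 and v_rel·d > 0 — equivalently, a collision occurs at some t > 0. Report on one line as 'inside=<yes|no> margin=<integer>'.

d = (-7, -12),  |d|² = 193;  R = 4+6 = 10,  c = 193−10² = 93
v_rel = (3, 6),  |v_rel|² = 45;  v_rel·d = (3)·(-7) + (6)·(-12) = -93
45·t² + 186·t + 93 = 0  ⇒  m = (-93)² − 45·93 = 4464
m = 4464 > 0,  v_rel·d = -93 < 0  ⇒  outside

inside=no margin=4464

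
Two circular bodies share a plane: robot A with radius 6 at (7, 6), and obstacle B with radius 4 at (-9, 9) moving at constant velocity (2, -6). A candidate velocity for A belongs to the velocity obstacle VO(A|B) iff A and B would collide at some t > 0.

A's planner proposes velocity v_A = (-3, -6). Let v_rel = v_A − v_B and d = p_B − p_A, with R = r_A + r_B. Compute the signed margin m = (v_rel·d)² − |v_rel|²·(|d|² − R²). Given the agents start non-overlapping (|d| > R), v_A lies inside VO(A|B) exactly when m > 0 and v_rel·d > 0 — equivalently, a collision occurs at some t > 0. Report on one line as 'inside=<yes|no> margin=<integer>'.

d = (-16, 3),  |d|² = 265;  R = 6+4 = 10,  c = 265−10² = 165
v_rel = (-5, 0),  |v_rel|² = 25;  v_rel·d = (-5)·(-16) + (0)·(3) = 80
25·t² − 160·t + 165 = 0  ⇒  m = 80² − 25·165 = 2275
m = 2275 > 0,  v_rel·d = 80 > 0  ⇒  inside

inside=yes margin=2275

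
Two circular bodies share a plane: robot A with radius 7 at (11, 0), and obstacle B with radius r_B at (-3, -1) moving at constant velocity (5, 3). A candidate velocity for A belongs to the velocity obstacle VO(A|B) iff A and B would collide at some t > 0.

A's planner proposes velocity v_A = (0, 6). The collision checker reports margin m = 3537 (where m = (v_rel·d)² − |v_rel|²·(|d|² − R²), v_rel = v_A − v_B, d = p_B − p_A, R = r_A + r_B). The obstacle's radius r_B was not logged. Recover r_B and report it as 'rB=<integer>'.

m = 3537
d = (-14, -1);  v_rel = (-5, 3),  |v_rel|² = 34
v_rel×d = (-5)·(-1) − (3)·(-14) = 47
since m = R²·34 − 47²:  R² = (2209 + 3537) / 34 = 169
R = √169 = 13  ⇒  r_B = 13 − 7 = 6

rB=6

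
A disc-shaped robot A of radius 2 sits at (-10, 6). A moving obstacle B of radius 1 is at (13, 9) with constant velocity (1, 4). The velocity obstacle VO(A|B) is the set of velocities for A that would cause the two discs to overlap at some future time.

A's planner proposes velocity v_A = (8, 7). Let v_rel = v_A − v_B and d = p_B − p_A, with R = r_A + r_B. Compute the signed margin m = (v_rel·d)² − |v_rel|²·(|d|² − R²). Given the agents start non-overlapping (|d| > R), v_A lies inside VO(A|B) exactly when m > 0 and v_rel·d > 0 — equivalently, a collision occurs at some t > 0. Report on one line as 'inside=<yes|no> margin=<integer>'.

d = (23, 3),  |d|² = 538;  R = 2+1 = 3,  c = 538−3² = 529
v_rel = (7, 3),  |v_rel|² = 58;  v_rel·d = (7)·(23) + (3)·(3) = 170
58·t² − 340·t + 529 = 0  ⇒  m = 170² − 58·529 = -1782
m = -1782 < 0,  v_rel·d = 170 > 0  ⇒  outside

inside=no margin=-1782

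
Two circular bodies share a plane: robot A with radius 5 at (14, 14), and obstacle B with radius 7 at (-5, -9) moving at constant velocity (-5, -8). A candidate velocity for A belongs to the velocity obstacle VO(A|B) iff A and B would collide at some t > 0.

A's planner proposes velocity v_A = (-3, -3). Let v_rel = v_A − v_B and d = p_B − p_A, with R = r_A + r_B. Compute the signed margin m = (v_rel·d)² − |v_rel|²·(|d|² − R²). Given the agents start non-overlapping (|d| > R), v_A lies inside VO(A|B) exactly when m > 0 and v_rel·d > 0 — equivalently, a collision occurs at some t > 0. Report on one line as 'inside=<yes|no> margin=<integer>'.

d = (-19, -23),  |d|² = 890;  R = 5+7 = 12,  c = 890−12² = 746
v_rel = (2, 5),  |v_rel|² = 29;  v_rel·d = (2)·(-19) + (5)·(-23) = -153
29·t² + 306·t + 746 = 0  ⇒  m = (-153)² − 29·746 = 1775
m = 1775 > 0,  v_rel·d = -153 < 0  ⇒  outside

inside=no margin=1775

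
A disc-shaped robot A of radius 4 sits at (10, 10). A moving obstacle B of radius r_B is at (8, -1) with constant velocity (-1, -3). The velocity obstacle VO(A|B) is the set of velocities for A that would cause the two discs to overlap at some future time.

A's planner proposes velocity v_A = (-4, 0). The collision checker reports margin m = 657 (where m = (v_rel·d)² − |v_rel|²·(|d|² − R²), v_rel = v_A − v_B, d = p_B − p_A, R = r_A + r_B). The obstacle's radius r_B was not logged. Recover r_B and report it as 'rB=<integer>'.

m = 657
d = (-2, -11);  v_rel = (-3, 3),  |v_rel|² = 18
v_rel×d = (-3)·(-11) − (3)·(-2) = 39
since m = R²·18 − 39²:  R² = (1521 + 657) / 18 = 121
R = √121 = 11  ⇒  r_B = 11 − 4 = 7

rB=7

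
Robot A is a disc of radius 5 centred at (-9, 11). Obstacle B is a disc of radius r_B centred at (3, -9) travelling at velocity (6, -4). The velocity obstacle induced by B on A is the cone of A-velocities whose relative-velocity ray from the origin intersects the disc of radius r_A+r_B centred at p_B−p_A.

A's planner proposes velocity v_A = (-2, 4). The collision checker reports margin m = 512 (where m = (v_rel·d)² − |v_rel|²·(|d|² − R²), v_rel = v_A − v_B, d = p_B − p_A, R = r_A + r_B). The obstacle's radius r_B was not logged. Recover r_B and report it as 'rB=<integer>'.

m = 512
d = (12, -20);  v_rel = (-8, 8),  |v_rel|² = 128
v_rel×d = (-8)·(-20) − (8)·(12) = 64
since m = R²·128 − 64²:  R² = (4096 + 512) / 128 = 36
R = √36 = 6  ⇒  r_B = 6 − 5 = 1

rB=1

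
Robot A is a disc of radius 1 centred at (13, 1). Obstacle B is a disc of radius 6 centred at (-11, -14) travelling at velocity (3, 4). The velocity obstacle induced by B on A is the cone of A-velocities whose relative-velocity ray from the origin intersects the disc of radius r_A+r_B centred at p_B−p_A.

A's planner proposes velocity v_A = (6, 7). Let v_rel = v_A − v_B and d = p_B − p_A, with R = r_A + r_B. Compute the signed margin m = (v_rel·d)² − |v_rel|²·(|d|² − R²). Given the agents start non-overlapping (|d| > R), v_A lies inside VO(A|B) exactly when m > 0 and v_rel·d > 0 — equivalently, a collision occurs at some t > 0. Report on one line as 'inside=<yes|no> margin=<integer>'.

d = (-24, -15),  |d|² = 801;  R = 1+6 = 7,  c = 801−7² = 752
v_rel = (3, 3),  |v_rel|² = 18;  v_rel·d = (3)·(-24) + (3)·(-15) = -117
18·t² + 234·t + 752 = 0  ⇒  m = (-117)² − 18·752 = 153
m = 153 > 0,  v_rel·d = -117 < 0  ⇒  outside

inside=no margin=153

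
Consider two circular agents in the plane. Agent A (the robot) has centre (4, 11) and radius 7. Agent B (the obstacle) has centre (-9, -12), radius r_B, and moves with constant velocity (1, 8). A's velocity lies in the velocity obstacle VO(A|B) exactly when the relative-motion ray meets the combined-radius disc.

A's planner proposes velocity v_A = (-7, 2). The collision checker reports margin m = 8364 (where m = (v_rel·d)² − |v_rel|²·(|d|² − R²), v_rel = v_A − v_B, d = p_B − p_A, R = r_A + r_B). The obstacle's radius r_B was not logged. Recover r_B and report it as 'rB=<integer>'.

m = 8364
d = (-13, -23);  v_rel = (-8, -6),  |v_rel|² = 100
v_rel×d = (-8)·(-23) − (-6)·(-13) = 106
since m = R²·100 − 106²:  R² = (11236 + 8364) / 100 = 196
R = √196 = 14  ⇒  r_B = 14 − 7 = 7

rB=7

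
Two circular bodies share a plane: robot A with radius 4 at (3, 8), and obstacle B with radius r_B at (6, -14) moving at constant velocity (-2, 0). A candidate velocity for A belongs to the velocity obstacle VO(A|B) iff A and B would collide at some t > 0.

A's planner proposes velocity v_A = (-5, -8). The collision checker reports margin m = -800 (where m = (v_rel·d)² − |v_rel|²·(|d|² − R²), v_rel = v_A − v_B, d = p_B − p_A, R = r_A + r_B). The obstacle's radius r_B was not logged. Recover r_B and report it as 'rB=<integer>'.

m = -800
d = (3, -22);  v_rel = (-3, -8),  |v_rel|² = 73
v_rel×d = (-3)·(-22) − (-8)·(3) = 90
since m = R²·73 − 90²:  R² = (8100 + -800) / 73 = 100
R = √100 = 10  ⇒  r_B = 10 − 4 = 6

rB=6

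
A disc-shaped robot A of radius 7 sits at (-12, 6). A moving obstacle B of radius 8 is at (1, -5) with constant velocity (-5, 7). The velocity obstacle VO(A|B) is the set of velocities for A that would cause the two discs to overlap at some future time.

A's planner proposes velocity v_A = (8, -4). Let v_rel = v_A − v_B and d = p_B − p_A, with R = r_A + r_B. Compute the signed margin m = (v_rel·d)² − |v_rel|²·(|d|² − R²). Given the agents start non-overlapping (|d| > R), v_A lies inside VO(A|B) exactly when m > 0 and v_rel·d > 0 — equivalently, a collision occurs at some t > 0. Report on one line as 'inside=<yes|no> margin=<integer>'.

d = (13, -11),  |d|² = 290;  R = 7+8 = 15,  c = 290−15² = 65
v_rel = (13, -11),  |v_rel|² = 290;  v_rel·d = (13)·(13) + (-11)·(-11) = 290
290·t² − 580·t + 65 = 0  ⇒  m = 290² − 290·65 = 65250
m = 65250 > 0,  v_rel·d = 290 > 0  ⇒  inside

inside=yes margin=65250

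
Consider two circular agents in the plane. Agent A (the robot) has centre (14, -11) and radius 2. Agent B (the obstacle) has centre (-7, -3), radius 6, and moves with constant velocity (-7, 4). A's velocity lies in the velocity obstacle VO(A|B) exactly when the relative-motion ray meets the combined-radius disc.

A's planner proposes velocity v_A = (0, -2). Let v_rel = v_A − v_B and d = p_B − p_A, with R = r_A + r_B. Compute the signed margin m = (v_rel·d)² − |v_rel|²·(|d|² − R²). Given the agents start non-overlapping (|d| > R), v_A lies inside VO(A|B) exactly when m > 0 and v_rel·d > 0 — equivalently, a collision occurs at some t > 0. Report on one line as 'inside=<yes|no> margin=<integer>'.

d = (-21, 8),  |d|² = 505;  R = 2+6 = 8,  c = 505−8² = 441
v_rel = (7, -6),  |v_rel|² = 85;  v_rel·d = (7)·(-21) + (-6)·(8) = -195
85·t² + 390·t + 441 = 0  ⇒  m = (-195)² − 85·441 = 540
m = 540 > 0,  v_rel·d = -195 < 0  ⇒  outside

inside=no margin=540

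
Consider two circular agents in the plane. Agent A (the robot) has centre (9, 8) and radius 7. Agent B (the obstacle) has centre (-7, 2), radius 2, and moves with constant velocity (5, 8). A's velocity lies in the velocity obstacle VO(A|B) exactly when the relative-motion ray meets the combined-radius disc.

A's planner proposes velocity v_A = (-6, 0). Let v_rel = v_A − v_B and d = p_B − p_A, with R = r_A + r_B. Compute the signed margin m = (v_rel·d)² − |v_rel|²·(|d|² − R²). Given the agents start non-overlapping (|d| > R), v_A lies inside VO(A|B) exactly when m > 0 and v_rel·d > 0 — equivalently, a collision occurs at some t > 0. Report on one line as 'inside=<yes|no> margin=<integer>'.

d = (-16, -6),  |d|² = 292;  R = 7+2 = 9,  c = 292−9² = 211
v_rel = (-11, -8),  |v_rel|² = 185;  v_rel·d = (-11)·(-16) + (-8)·(-6) = 224
185·t² − 448·t + 211 = 0  ⇒  m = 224² − 185·211 = 11141
m = 11141 > 0,  v_rel·d = 224 > 0  ⇒  inside

inside=yes margin=11141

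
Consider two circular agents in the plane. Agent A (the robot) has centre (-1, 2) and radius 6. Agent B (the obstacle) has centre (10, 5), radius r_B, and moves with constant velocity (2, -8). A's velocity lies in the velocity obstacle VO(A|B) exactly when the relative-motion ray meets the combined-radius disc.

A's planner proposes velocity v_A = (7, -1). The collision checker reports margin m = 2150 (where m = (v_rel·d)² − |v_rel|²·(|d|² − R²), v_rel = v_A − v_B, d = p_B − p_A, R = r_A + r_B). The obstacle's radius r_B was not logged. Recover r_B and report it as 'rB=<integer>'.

m = 2150
d = (11, 3);  v_rel = (5, 7),  |v_rel|² = 74
v_rel×d = (5)·(3) − (7)·(11) = -62
since m = R²·74 − (-62)²:  R² = (3844 + 2150) / 74 = 81
R = √81 = 9  ⇒  r_B = 9 − 6 = 3

rB=3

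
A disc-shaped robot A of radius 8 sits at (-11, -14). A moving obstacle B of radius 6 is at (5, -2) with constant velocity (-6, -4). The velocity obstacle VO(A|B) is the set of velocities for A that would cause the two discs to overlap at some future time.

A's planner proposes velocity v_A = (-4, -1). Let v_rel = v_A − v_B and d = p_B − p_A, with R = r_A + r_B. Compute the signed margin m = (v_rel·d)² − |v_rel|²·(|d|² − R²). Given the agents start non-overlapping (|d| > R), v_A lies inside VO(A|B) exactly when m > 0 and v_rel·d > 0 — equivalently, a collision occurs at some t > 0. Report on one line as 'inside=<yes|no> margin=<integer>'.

d = (16, 12),  |d|² = 400;  R = 8+6 = 14,  c = 400−14² = 204
v_rel = (2, 3),  |v_rel|² = 13;  v_rel·d = (2)·(16) + (3)·(12) = 68
13·t² − 136·t + 204 = 0  ⇒  m = 68² − 13·204 = 1972
m = 1972 > 0,  v_rel·d = 68 > 0  ⇒  inside

inside=yes margin=1972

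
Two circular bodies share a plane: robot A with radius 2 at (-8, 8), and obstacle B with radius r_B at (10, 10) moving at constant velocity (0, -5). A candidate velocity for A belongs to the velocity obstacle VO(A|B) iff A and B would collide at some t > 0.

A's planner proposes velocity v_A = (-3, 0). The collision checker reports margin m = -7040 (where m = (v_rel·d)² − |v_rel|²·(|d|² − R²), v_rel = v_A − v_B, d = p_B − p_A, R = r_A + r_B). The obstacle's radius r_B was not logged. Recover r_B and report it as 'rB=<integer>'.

m = -7040
d = (18, 2);  v_rel = (-3, 5),  |v_rel|² = 34
v_rel×d = (-3)·(2) − (5)·(18) = -96
since m = R²·34 − (-96)²:  R² = (9216 + -7040) / 34 = 64
R = √64 = 8  ⇒  r_B = 8 − 2 = 6

rB=6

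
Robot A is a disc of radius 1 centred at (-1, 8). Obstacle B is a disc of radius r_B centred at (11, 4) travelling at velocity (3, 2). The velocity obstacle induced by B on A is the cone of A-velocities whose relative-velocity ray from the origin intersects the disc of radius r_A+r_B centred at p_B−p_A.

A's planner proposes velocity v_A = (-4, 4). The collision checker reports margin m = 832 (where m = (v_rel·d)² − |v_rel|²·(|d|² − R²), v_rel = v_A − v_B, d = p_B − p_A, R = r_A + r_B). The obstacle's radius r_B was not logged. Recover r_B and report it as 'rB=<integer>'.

m = 832
d = (12, -4);  v_rel = (-7, 2),  |v_rel|² = 53
v_rel×d = (-7)·(-4) − (2)·(12) = 4
since m = R²·53 − 4²:  R² = (16 + 832) / 53 = 16
R = √16 = 4  ⇒  r_B = 4 − 1 = 3

rB=3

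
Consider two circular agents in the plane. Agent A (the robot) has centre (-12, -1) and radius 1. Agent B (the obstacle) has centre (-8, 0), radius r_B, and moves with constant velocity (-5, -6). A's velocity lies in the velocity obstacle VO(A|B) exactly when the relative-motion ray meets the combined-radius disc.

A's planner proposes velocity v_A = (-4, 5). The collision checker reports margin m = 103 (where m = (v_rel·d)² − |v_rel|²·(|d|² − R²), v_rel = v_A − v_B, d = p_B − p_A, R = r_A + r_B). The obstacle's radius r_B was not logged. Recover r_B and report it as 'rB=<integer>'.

m = 103
d = (4, 1);  v_rel = (1, 11),  |v_rel|² = 122
v_rel×d = (1)·(1) − (11)·(4) = -43
since m = R²·122 − (-43)²:  R² = (1849 + 103) / 122 = 16
R = √16 = 4  ⇒  r_B = 4 − 1 = 3

rB=3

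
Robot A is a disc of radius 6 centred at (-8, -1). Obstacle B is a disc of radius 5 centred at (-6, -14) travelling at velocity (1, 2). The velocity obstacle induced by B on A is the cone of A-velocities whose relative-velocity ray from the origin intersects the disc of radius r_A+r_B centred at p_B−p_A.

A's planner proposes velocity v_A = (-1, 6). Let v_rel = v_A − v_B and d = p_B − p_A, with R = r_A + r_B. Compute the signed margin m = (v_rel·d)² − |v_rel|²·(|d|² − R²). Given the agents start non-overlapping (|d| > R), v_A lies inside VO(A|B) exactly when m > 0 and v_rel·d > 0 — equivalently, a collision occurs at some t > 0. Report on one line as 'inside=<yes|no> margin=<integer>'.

d = (2, -13),  |d|² = 173;  R = 6+5 = 11,  c = 173−11² = 52
v_rel = (-2, 4),  |v_rel|² = 20;  v_rel·d = (-2)·(2) + (4)·(-13) = -56
20·t² + 112·t + 52 = 0  ⇒  m = (-56)² − 20·52 = 2096
m = 2096 > 0,  v_rel·d = -56 < 0  ⇒  outside

inside=no margin=2096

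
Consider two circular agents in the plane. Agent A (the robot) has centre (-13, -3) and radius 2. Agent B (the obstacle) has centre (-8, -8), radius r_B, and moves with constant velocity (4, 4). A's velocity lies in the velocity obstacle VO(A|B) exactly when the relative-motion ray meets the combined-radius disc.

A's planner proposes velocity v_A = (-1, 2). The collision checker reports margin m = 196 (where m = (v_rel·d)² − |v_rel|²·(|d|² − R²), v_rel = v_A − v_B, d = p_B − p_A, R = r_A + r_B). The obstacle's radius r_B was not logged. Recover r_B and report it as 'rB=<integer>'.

m = 196
d = (5, -5);  v_rel = (-5, -2),  |v_rel|² = 29
v_rel×d = (-5)·(-5) − (-2)·(5) = 35
since m = R²·29 − 35²:  R² = (1225 + 196) / 29 = 49
R = √49 = 7  ⇒  r_B = 7 − 2 = 5

rB=5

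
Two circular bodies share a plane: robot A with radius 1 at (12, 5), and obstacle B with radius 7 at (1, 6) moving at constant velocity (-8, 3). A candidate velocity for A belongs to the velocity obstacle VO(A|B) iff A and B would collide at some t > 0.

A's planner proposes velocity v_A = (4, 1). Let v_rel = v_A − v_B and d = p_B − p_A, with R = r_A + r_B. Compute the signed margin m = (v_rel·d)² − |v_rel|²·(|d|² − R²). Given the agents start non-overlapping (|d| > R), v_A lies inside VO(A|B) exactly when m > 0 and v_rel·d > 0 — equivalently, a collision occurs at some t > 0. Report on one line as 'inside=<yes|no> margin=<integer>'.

d = (-11, 1),  |d|² = 122;  R = 1+7 = 8,  c = 122−8² = 58
v_rel = (12, -2),  |v_rel|² = 148;  v_rel·d = (12)·(-11) + (-2)·(1) = -134
148·t² + 268·t + 58 = 0  ⇒  m = (-134)² − 148·58 = 9372
m = 9372 > 0,  v_rel·d = -134 < 0  ⇒  outside

inside=no margin=9372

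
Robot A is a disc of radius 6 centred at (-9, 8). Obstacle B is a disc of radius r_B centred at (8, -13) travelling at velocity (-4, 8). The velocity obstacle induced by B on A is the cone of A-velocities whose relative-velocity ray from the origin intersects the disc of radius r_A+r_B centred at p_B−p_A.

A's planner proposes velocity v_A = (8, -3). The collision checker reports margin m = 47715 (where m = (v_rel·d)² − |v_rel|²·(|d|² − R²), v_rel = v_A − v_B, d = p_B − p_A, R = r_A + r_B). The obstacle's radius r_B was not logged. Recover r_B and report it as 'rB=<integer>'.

m = 47715
d = (17, -21);  v_rel = (12, -11),  |v_rel|² = 265
v_rel×d = (12)·(-21) − (-11)·(17) = -65
since m = R²·265 − (-65)²:  R² = (4225 + 47715) / 265 = 196
R = √196 = 14  ⇒  r_B = 14 − 6 = 8

rB=8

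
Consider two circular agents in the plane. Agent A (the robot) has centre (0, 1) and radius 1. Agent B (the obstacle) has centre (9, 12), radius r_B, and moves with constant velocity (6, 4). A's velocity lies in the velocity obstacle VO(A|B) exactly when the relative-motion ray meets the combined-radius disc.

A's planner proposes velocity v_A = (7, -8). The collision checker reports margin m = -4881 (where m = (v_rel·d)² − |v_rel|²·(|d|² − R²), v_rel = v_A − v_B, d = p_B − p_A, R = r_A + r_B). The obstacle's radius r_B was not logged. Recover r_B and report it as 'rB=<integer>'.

m = -4881
d = (9, 11);  v_rel = (1, -12),  |v_rel|² = 145
v_rel×d = (1)·(11) − (-12)·(9) = 119
since m = R²·145 − 119²:  R² = (14161 + -4881) / 145 = 64
R = √64 = 8  ⇒  r_B = 8 − 1 = 7

rB=7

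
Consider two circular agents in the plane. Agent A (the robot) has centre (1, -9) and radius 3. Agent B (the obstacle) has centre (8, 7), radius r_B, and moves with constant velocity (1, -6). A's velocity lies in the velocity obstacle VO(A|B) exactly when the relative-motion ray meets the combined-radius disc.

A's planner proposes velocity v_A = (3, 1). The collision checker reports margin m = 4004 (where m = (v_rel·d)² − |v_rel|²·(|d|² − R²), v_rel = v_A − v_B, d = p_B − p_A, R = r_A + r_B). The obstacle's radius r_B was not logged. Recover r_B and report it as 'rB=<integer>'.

m = 4004
d = (7, 16);  v_rel = (2, 7),  |v_rel|² = 53
v_rel×d = (2)·(16) − (7)·(7) = -17
since m = R²·53 − (-17)²:  R² = (289 + 4004) / 53 = 81
R = √81 = 9  ⇒  r_B = 9 − 3 = 6

rB=6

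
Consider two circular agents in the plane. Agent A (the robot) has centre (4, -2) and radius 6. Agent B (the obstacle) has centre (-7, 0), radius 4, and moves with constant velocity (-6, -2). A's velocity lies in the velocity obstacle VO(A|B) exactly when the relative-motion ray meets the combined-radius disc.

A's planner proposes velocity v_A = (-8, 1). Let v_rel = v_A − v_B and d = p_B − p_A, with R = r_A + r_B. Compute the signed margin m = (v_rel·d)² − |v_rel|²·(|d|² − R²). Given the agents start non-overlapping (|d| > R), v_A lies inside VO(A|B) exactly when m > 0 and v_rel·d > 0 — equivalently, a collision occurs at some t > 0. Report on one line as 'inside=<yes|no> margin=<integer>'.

d = (-11, 2),  |d|² = 125;  R = 6+4 = 10,  c = 125−10² = 25
v_rel = (-2, 3),  |v_rel|² = 13;  v_rel·d = (-2)·(-11) + (3)·(2) = 28
13·t² − 56·t + 25 = 0  ⇒  m = 28² − 13·25 = 459
m = 459 > 0,  v_rel·d = 28 > 0  ⇒  inside

inside=yes margin=459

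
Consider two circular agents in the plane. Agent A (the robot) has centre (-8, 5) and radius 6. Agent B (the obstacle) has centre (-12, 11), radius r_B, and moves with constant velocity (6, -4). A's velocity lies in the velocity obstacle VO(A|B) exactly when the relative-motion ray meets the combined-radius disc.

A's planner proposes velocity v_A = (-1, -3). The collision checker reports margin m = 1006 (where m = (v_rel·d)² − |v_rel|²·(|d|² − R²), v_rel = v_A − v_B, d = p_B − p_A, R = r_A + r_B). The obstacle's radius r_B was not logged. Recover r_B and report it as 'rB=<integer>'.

m = 1006
d = (-4, 6);  v_rel = (-7, 1),  |v_rel|² = 50
v_rel×d = (-7)·(6) − (1)·(-4) = -38
since m = R²·50 − (-38)²:  R² = (1444 + 1006) / 50 = 49
R = √49 = 7  ⇒  r_B = 7 − 6 = 1

rB=1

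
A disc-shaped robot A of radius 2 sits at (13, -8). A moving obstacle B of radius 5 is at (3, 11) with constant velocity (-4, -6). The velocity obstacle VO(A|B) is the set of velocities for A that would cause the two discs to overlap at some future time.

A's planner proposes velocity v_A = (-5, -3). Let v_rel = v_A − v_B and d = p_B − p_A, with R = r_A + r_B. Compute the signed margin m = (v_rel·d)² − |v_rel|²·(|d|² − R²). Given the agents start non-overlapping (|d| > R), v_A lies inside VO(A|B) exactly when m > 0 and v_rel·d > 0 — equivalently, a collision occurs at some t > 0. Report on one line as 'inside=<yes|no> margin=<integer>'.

d = (-10, 19),  |d|² = 461;  R = 2+5 = 7,  c = 461−7² = 412
v_rel = (-1, 3),  |v_rel|² = 10;  v_rel·d = (-1)·(-10) + (3)·(19) = 67
10·t² − 134·t + 412 = 0  ⇒  m = 67² − 10·412 = 369
m = 369 > 0,  v_rel·d = 67 > 0  ⇒  inside

inside=yes margin=369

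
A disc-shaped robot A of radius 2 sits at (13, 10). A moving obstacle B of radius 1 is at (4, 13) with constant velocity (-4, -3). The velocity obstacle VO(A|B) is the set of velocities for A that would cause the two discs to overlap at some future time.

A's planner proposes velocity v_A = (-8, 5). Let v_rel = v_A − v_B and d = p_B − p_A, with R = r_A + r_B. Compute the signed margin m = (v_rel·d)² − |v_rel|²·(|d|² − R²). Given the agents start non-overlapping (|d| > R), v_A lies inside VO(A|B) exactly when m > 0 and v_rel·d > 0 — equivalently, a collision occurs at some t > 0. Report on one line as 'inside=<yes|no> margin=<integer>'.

d = (-9, 3),  |d|² = 90;  R = 2+1 = 3,  c = 90−3² = 81
v_rel = (-4, 8),  |v_rel|² = 80;  v_rel·d = (-4)·(-9) + (8)·(3) = 60
80·t² − 120·t + 81 = 0  ⇒  m = 60² − 80·81 = -2880
m = -2880 < 0,  v_rel·d = 60 > 0  ⇒  outside

inside=no margin=-2880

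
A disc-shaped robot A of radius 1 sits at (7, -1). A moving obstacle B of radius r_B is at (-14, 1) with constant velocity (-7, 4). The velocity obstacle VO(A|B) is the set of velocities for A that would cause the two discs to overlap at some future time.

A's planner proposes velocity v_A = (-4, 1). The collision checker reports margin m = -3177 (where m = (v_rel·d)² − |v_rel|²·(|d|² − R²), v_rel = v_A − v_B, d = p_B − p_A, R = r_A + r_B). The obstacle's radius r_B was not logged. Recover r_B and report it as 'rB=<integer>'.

m = -3177
d = (-21, 2);  v_rel = (3, -3),  |v_rel|² = 18
v_rel×d = (3)·(2) − (-3)·(-21) = -57
since m = R²·18 − (-57)²:  R² = (3249 + -3177) / 18 = 4
R = √4 = 2  ⇒  r_B = 2 − 1 = 1

rB=1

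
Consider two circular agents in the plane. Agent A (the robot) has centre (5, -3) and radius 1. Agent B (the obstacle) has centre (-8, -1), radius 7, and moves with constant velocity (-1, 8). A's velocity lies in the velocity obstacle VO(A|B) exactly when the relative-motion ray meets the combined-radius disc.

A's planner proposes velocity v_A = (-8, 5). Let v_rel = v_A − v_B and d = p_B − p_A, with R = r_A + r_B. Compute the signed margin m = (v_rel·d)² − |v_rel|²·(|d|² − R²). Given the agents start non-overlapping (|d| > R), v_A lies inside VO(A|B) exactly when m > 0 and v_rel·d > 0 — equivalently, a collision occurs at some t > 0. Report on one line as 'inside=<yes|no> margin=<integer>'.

d = (-13, 2),  |d|² = 173;  R = 1+7 = 8,  c = 173−8² = 109
v_rel = (-7, -3),  |v_rel|² = 58;  v_rel·d = (-7)·(-13) + (-3)·(2) = 85
58·t² − 170·t + 109 = 0  ⇒  m = 85² − 58·109 = 903
m = 903 > 0,  v_rel·d = 85 > 0  ⇒  inside

inside=yes margin=903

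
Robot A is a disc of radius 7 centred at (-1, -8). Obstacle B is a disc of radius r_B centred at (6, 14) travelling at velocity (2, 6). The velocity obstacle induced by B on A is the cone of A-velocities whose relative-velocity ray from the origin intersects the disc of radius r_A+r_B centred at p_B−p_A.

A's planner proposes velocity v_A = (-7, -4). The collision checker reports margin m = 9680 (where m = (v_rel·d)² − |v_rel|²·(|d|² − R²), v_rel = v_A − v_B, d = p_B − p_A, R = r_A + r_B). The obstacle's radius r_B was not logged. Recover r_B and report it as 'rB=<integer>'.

m = 9680
d = (7, 22);  v_rel = (-9, -10),  |v_rel|² = 181
v_rel×d = (-9)·(22) − (-10)·(7) = -128
since m = R²·181 − (-128)²:  R² = (16384 + 9680) / 181 = 144
R = √144 = 12  ⇒  r_B = 12 − 7 = 5

rB=5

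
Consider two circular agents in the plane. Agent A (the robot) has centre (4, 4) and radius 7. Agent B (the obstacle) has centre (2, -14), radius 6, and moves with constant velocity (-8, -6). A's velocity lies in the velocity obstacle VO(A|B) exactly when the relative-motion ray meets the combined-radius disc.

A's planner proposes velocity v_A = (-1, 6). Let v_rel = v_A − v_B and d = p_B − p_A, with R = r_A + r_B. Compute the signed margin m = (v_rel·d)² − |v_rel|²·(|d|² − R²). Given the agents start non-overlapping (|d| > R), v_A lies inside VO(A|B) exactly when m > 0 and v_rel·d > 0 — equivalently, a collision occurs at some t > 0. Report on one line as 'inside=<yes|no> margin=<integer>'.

d = (-2, -18),  |d|² = 328;  R = 7+6 = 13,  c = 328−13² = 159
v_rel = (7, 12),  |v_rel|² = 193;  v_rel·d = (7)·(-2) + (12)·(-18) = -230
193·t² + 460·t + 159 = 0  ⇒  m = (-230)² − 193·159 = 22213
m = 22213 > 0,  v_rel·d = -230 < 0  ⇒  outside

inside=no margin=22213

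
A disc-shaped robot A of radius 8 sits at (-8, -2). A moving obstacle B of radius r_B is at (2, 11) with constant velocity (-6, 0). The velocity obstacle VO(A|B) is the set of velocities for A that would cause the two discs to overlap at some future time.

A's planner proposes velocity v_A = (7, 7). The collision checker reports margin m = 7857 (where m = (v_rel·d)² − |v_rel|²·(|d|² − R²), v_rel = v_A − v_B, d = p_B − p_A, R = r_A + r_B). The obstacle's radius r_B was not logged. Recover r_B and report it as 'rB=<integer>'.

m = 7857
d = (10, 13);  v_rel = (13, 7),  |v_rel|² = 218
v_rel×d = (13)·(13) − (7)·(10) = 99
since m = R²·218 − 99²:  R² = (9801 + 7857) / 218 = 81
R = √81 = 9  ⇒  r_B = 9 − 8 = 1

rB=1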